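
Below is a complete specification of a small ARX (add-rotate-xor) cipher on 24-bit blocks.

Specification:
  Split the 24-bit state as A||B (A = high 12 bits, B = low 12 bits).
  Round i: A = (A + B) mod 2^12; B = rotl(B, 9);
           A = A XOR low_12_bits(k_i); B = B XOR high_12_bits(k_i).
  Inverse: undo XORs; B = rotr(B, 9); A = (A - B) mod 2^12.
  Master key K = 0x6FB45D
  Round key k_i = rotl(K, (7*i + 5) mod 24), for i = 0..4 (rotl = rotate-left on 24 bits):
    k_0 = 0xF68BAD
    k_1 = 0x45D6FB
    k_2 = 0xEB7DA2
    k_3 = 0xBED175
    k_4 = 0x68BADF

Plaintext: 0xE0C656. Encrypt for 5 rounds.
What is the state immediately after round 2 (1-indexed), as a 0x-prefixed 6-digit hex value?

0x58A029

s_0 = plaintext = 0xE0C656
s_1 = Round(s_0, k_0) = 0xFCF3A2
s_2 = Round(s_1, k_1) = 0x58A029
s_3 = Round(s_2, k_2) = 0x811CB2
s_4 = Round(s_3, k_3) = 0x5B6E7B
s_5 = Round(s_4, k_4) = 0xEEE144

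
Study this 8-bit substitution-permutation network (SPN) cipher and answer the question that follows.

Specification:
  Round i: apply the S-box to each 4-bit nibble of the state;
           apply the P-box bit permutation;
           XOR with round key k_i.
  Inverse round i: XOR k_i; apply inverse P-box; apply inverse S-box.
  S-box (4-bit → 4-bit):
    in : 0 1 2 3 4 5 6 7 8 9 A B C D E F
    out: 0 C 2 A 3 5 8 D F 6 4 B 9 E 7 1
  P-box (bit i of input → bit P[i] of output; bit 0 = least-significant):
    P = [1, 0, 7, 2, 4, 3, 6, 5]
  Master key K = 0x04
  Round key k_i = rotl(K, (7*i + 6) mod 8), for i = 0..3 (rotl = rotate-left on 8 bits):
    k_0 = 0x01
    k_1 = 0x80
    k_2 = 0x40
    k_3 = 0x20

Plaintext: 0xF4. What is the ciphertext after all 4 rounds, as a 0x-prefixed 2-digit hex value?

s_0 = plaintext = 0xF4
s_1 = Round(s_0, k_0) = 0x12
s_2 = Round(s_1, k_1) = 0xE1
s_3 = Round(s_2, k_2) = 0x9C
s_4 = Round(s_3, k_3) = 0x6E

0x6E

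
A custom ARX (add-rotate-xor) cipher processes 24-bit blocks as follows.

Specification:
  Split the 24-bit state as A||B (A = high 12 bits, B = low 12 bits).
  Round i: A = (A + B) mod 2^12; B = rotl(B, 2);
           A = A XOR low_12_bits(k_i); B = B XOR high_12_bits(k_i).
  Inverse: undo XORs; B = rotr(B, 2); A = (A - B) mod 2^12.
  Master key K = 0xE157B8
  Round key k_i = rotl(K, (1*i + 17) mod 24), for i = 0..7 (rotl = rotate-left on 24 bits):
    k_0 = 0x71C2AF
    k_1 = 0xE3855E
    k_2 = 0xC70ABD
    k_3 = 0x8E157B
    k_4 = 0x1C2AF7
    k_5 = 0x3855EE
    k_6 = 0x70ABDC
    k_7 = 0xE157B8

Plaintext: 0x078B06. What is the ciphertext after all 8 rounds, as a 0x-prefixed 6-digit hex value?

s_0 = plaintext = 0x078B06
s_1 = Round(s_0, k_0) = 0x9D1B06
s_2 = Round(s_1, k_1) = 0x189222
s_3 = Round(s_2, k_2) = 0x9164F8
s_4 = Round(s_3, k_3) = 0xB75B00
s_5 = Round(s_4, k_4) = 0xC82DC0
s_6 = Round(s_5, k_5) = 0xFAC486
s_7 = Round(s_6, k_6) = 0xFEE513
s_8 = Round(s_7, k_7) = 0x2B9A58

0x2B9A58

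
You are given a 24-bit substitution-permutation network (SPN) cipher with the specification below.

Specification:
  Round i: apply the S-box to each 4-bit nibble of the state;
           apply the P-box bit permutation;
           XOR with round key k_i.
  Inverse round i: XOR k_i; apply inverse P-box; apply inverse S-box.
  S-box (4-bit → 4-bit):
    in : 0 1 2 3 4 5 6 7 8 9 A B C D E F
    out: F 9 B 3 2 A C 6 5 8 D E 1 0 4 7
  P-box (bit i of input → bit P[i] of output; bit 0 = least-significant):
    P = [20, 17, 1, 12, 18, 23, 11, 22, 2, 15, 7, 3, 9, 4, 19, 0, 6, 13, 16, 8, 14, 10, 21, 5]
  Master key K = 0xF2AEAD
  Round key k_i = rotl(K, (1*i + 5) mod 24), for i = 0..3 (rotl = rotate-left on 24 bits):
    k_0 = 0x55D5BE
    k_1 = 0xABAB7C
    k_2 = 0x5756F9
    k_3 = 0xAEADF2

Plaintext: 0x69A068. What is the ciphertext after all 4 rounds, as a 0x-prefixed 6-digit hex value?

s_0 = plaintext = 0x69A068
s_1 = Round(s_0, k_0) = 0x2D5E11
s_2 = Round(s_1, k_1) = 0xFFFFCD
s_3 = Round(s_2, k_2) = 0x7AB02D
s_4 = Round(s_3, k_3) = 0x43282F

0x43282F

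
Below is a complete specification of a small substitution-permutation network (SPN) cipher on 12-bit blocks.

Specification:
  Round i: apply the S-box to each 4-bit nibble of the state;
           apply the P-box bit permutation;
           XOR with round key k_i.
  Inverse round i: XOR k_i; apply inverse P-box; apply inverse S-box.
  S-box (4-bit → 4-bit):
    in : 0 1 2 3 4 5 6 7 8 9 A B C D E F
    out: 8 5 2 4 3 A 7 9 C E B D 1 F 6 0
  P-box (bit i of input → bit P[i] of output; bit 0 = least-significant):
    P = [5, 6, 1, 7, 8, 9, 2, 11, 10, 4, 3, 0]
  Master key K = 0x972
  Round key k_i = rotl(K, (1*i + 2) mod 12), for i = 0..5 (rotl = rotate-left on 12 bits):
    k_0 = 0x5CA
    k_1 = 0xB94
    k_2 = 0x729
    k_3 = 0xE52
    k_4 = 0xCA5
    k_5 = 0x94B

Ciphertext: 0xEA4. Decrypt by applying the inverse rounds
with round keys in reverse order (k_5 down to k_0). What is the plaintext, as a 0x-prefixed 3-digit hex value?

0x457

s_0 = ciphertext = 0xEA4
s_1 = InvRound(s_0, k_5) = 0xB6D
s_2 = InvRound(s_1, k_4) = 0x145
s_3 = InvRound(s_2, k_3) = 0xAD3
s_4 = InvRound(s_3, k_2) = 0x67D
s_5 = InvRound(s_4, k_1) = 0xB7A
s_6 = InvRound(s_5, k_0) = 0x457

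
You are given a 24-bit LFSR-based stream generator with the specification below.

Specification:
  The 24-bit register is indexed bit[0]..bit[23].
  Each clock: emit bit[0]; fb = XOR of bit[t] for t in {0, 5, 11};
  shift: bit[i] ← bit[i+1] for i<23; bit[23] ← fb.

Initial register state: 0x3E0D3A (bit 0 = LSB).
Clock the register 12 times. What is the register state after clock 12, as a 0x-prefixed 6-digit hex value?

0xA923E0

reg_0 = 0x3E0D3A
clock 1: out=0, reg = 0x1F069D
clock 2: out=1, reg = 0x8F834E
clock 3: out=0, reg = 0x47C1A7
clock 4: out=1, reg = 0x23E0D3
clock 5: out=1, reg = 0x91F069
clock 6: out=1, reg = 0x48F834
clock 7: out=0, reg = 0x247C1A
clock 8: out=0, reg = 0x923E0D
clock 9: out=1, reg = 0x491F06
clock 10: out=0, reg = 0xA48F83
clock 11: out=1, reg = 0x5247C1
clock 12: out=1, reg = 0xA923E0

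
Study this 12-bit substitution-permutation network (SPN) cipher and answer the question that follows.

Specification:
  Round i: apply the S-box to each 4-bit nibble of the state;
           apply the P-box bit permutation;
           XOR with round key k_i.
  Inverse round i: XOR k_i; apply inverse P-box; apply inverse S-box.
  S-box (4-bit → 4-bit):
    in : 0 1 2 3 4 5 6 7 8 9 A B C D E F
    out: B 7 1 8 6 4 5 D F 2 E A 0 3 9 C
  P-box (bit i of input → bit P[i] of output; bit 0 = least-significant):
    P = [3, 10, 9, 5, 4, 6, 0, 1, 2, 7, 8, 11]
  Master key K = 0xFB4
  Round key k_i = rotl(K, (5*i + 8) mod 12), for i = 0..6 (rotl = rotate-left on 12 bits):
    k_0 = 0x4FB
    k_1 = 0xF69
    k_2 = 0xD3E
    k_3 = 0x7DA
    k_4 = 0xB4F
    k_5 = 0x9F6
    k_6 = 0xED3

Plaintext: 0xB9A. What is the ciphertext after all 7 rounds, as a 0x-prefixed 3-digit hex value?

0xA73

s_0 = plaintext = 0xB9A
s_1 = Round(s_0, k_0) = 0xA1B
s_2 = Round(s_1, k_1) = 0x298
s_3 = Round(s_2, k_2) = 0xB52
s_4 = Round(s_3, k_3) = 0xF53
s_5 = Round(s_4, k_4) = 0x26E
s_6 = Round(s_5, k_5) = 0x9CB
s_7 = Round(s_6, k_6) = 0xA73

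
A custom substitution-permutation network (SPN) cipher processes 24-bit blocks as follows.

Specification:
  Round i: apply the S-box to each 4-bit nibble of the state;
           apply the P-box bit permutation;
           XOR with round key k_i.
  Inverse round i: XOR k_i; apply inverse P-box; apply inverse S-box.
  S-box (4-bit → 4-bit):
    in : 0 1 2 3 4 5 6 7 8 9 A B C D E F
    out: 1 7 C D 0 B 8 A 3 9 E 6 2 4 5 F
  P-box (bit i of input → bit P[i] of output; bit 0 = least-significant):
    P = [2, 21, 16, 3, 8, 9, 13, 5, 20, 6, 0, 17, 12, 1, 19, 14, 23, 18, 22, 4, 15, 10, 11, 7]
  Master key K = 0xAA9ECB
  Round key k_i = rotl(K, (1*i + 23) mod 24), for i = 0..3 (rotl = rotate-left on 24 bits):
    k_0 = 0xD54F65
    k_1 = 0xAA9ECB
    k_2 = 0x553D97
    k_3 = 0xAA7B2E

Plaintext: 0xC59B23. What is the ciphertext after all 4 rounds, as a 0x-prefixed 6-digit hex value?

s_0 = plaintext = 0xC59B23
s_1 = Round(s_0, k_0) = 0x503B18
s_2 = Round(s_1, k_1) = 0x02690E
s_3 = Round(s_2, k_2) = 0x06FC83
s_4 = Round(s_3, k_3) = 0xA3A870

0xA3A870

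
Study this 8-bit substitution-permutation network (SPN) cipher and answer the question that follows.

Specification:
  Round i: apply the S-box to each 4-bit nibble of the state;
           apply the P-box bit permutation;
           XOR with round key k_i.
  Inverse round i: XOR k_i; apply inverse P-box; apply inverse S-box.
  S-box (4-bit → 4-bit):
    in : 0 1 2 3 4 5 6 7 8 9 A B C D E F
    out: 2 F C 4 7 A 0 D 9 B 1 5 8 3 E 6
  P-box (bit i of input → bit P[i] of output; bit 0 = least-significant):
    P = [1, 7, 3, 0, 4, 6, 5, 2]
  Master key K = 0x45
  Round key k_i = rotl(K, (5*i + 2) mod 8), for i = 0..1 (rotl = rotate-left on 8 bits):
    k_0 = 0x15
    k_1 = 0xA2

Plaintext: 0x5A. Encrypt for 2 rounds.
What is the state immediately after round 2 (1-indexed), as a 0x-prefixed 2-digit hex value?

0xEE

s_0 = plaintext = 0x5A
s_1 = Round(s_0, k_0) = 0x53
s_2 = Round(s_1, k_1) = 0xEE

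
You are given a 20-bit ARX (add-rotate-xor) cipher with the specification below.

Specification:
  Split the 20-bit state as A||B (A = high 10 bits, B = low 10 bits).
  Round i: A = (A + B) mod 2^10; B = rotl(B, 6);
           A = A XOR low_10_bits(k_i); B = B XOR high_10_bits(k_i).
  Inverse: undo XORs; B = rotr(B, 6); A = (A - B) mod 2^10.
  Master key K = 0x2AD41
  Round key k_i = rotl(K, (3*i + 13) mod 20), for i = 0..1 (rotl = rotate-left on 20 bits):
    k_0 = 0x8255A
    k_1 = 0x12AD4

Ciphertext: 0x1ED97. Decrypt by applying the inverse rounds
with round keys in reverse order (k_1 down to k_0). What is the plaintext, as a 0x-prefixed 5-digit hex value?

0xE4DEF

s_0 = ciphertext = 0x1ED97
s_1 = InvRound(s_0, k_1) = 0x361D7
s_2 = InvRound(s_1, k_0) = 0xE4DEF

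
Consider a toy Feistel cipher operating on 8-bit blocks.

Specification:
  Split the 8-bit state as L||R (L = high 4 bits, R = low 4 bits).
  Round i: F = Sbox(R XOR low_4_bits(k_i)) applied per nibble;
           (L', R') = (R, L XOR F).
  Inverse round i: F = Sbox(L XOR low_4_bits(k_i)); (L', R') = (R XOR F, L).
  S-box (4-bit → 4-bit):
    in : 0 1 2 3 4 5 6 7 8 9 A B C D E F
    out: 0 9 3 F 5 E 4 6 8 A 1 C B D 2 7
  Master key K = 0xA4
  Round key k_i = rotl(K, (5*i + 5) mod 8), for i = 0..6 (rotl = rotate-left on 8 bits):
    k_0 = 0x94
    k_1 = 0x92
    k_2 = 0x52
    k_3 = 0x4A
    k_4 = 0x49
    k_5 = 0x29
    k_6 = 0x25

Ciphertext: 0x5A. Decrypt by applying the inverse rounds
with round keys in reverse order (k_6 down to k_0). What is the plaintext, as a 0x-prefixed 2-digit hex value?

0x8D

s_0 = ciphertext = 0x5A
s_1 = InvRound(s_0, k_6) = 0xA5
s_2 = InvRound(s_1, k_5) = 0xAA
s_3 = InvRound(s_2, k_4) = 0x5A
s_4 = InvRound(s_3, k_3) = 0xD5
s_5 = InvRound(s_4, k_2) = 0x2D
s_6 = InvRound(s_5, k_1) = 0xD2
s_7 = InvRound(s_6, k_0) = 0x8D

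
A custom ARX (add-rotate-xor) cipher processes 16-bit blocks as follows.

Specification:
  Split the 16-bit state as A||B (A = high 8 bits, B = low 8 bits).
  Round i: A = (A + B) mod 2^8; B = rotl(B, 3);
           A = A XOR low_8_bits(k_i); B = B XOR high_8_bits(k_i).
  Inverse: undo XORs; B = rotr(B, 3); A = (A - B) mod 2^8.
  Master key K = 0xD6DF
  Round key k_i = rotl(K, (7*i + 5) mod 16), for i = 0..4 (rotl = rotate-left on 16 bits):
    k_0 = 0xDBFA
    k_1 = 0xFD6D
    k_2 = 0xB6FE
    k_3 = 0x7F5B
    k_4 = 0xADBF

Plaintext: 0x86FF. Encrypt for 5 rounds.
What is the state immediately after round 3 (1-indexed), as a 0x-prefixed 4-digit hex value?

s_0 = plaintext = 0x86FF
s_1 = Round(s_0, k_0) = 0x7F24
s_2 = Round(s_1, k_1) = 0xCEDC
s_3 = Round(s_2, k_2) = 0x5450
s_4 = Round(s_3, k_3) = 0xFFFD
s_5 = Round(s_4, k_4) = 0x4342

0x5450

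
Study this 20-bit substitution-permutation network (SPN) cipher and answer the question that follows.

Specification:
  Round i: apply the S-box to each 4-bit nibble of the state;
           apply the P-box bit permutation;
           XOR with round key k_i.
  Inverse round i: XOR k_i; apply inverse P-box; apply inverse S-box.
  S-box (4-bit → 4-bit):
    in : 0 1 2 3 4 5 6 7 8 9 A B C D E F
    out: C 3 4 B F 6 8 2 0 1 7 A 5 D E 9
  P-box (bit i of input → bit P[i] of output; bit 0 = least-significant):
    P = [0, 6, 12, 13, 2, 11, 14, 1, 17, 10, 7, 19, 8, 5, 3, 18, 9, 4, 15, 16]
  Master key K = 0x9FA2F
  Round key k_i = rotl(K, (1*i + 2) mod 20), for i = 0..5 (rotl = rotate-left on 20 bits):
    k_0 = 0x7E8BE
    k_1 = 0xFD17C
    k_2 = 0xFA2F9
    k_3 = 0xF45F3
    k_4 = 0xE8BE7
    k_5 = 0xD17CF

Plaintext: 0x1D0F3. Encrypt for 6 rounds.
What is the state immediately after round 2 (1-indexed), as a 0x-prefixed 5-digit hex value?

0x6D427

s_0 = plaintext = 0x1D0F3
s_1 = Round(s_0, k_0) = 0xBCB61
s_2 = Round(s_1, k_1) = 0x6D427
s_3 = Round(s_2, k_2) = 0x0E731
s_4 = Round(s_3, k_3) = 0xAC99C
s_5 = Round(s_4, k_4) = 0xC18FA
s_6 = Round(s_5, k_5) = 0xD84A8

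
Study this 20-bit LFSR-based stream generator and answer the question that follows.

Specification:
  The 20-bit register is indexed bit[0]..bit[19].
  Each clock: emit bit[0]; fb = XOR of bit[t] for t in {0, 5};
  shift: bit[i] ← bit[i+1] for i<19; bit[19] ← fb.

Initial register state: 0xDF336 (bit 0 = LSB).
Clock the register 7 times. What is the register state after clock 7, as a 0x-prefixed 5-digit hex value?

0x5FBE6

reg_0 = 0xDF336
clock 1: out=0, reg = 0xEF99B
clock 2: out=1, reg = 0xF7CCD
clock 3: out=1, reg = 0xFBE66
clock 4: out=0, reg = 0xFDF33
clock 5: out=1, reg = 0x7EF99
clock 6: out=1, reg = 0xBF7CC
clock 7: out=0, reg = 0x5FBE6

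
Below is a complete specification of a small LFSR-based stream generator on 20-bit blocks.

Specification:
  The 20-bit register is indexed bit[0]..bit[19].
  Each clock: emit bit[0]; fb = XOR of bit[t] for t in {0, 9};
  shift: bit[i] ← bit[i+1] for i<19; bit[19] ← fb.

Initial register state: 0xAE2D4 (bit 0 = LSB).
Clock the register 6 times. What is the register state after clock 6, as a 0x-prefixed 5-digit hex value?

0x96B8B

reg_0 = 0xAE2D4
clock 1: out=0, reg = 0xD716A
clock 2: out=0, reg = 0x6B8B5
clock 3: out=1, reg = 0xB5C5A
clock 4: out=0, reg = 0x5AE2D
clock 5: out=1, reg = 0x2D716
clock 6: out=0, reg = 0x96B8B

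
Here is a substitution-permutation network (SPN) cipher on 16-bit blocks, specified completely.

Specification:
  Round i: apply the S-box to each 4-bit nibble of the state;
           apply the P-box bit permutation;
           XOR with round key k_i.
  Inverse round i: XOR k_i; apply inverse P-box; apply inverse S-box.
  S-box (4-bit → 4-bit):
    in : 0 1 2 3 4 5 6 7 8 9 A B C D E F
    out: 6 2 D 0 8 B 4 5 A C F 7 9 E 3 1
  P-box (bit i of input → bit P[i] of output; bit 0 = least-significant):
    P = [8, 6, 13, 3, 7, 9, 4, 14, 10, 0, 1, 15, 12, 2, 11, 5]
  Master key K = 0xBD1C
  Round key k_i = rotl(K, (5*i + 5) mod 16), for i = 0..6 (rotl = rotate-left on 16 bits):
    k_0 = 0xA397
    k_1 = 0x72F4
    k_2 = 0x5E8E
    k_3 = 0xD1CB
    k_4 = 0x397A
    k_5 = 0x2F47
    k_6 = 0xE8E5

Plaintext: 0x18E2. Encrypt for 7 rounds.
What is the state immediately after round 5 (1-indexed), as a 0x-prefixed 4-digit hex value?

s_0 = plaintext = 0x18E2
s_1 = Round(s_0, k_0) = 0x001A
s_2 = Round(s_1, k_1) = 0x59BB
s_3 = Round(s_2, k_2) = 0xED78
s_4 = Round(s_3, k_3) = 0x4114
s_5 = Round(s_4, k_4) = 0x3B53
s_6 = Round(s_5, k_5) = 0x69C4
s_7 = Round(s_6, k_6) = 0x206F

0x3B53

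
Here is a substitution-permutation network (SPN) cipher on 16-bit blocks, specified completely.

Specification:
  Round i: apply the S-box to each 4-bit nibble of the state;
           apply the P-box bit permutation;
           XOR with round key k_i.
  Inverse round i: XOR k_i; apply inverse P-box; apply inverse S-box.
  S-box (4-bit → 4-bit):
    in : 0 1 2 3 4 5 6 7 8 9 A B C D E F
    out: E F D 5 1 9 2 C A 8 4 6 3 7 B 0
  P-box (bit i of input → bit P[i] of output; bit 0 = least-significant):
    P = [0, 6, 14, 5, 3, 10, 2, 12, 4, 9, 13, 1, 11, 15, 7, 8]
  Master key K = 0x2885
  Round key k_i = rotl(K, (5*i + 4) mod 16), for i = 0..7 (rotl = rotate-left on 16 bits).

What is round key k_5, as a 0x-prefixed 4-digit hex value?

0xA510

K = 0x2885
k_0 = rotl(K, (5*0+4) mod 16) = rotl(K, 4) = 0x8852
k_1 = rotl(K, (5*1+4) mod 16) = rotl(K, 9) = 0x0A51
k_2 = rotl(K, (5*2+4) mod 16) = rotl(K, 14) = 0x4A21
k_3 = rotl(K, (5*3+4) mod 16) = rotl(K, 3) = 0x4429
k_4 = rotl(K, (5*4+4) mod 16) = rotl(K, 8) = 0x8528
k_5 = rotl(K, (5*5+4) mod 16) = rotl(K, 13) = 0xA510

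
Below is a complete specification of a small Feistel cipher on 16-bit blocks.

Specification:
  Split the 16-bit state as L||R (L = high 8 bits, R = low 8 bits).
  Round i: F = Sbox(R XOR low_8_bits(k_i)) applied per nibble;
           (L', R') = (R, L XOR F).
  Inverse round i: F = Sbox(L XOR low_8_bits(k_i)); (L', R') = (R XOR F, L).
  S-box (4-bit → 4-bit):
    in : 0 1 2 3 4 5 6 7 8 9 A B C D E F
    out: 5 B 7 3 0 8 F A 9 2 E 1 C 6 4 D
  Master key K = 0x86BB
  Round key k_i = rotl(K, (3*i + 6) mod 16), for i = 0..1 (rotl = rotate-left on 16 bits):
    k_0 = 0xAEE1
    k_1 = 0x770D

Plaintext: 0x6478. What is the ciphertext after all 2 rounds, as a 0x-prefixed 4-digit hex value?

0x4679

s_0 = plaintext = 0x6478
s_1 = Round(s_0, k_0) = 0x7846
s_2 = Round(s_1, k_1) = 0x4679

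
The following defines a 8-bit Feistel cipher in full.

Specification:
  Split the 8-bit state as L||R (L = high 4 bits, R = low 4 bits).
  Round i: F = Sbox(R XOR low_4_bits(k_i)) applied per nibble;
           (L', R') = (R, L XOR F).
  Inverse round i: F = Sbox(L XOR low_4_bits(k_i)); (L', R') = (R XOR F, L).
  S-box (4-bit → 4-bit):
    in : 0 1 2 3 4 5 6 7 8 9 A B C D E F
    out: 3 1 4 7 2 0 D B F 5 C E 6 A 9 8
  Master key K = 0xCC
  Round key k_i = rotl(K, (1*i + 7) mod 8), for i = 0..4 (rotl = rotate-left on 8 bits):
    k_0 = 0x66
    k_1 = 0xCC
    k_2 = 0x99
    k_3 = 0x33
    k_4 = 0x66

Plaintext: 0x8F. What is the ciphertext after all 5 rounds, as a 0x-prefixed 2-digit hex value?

s_0 = plaintext = 0x8F
s_1 = Round(s_0, k_0) = 0xFD
s_2 = Round(s_1, k_1) = 0xDE
s_3 = Round(s_2, k_2) = 0xE6
s_4 = Round(s_3, k_3) = 0x6E
s_5 = Round(s_4, k_4) = 0xE9

0xE9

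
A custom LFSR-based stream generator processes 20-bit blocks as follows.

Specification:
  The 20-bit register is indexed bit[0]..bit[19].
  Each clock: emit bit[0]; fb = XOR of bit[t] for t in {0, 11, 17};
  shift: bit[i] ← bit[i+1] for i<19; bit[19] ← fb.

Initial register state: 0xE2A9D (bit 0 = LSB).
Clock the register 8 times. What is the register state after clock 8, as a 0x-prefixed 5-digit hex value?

0x67E2A

reg_0 = 0xE2A9D
clock 1: out=1, reg = 0xF154E
clock 2: out=0, reg = 0xF8AA7
clock 3: out=1, reg = 0xFC553
clock 4: out=1, reg = 0x7E2A9
clock 5: out=1, reg = 0x3F154
clock 6: out=0, reg = 0x9F8AA
clock 7: out=0, reg = 0xCFC55
clock 8: out=1, reg = 0x67E2A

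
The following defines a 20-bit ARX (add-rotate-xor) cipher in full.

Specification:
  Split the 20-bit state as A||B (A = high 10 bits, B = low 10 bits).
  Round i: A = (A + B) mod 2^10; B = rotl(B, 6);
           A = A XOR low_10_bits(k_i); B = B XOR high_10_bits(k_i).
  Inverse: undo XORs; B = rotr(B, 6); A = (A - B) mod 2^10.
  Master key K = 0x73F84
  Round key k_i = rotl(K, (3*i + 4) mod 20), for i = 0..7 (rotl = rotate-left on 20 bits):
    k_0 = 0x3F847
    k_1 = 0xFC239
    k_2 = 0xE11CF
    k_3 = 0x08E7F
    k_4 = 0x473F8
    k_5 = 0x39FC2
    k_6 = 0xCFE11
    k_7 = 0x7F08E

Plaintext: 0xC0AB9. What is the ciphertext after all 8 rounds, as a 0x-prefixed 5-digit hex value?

s_0 = plaintext = 0xC0AB9
s_1 = Round(s_0, k_0) = 0x7F295
s_2 = Round(s_1, k_1) = 0xAA299
s_3 = Round(s_2, k_2) = 0x239ED
s_4 = Round(s_3, k_3) = 0x0137D
s_5 = Round(s_4, k_4) = 0x1E66B
s_6 = Round(s_5, k_5) = 0x49A01
s_7 = Round(s_6, k_6) = 0x4DB5F
s_8 = Round(s_7, k_7) = 0x06E09

0x06E09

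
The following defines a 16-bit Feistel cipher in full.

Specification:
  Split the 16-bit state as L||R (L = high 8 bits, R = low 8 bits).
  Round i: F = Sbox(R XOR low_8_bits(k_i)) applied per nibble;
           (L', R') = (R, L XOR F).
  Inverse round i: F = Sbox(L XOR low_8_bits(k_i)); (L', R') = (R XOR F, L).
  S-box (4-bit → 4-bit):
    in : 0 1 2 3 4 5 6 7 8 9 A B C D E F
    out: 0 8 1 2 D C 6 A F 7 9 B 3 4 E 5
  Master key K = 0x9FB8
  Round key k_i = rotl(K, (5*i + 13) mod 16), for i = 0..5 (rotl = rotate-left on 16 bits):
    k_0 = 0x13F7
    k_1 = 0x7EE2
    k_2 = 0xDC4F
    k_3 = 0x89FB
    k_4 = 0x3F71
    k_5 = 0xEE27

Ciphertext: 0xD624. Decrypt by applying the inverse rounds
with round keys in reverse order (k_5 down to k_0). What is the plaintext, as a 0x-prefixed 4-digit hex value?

s_0 = ciphertext = 0xD624
s_1 = InvRound(s_0, k_5) = 0x7CD6
s_2 = InvRound(s_1, k_4) = 0xD27C
s_3 = InvRound(s_2, k_3) = 0x6BD2
s_4 = InvRound(s_3, k_2) = 0xCF6B
s_5 = InvRound(s_4, k_1) = 0x7FCF
s_6 = InvRound(s_5, k_0) = 0x307F

0x307F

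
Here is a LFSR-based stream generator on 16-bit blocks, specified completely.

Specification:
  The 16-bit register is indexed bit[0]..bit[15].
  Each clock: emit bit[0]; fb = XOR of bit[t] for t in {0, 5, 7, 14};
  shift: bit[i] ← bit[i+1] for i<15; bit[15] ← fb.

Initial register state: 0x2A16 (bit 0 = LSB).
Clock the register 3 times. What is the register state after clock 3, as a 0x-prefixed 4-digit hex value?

reg_0 = 0x2A16
clock 1: out=0, reg = 0x150B
clock 2: out=1, reg = 0x8A85
clock 3: out=1, reg = 0x4542

0x4542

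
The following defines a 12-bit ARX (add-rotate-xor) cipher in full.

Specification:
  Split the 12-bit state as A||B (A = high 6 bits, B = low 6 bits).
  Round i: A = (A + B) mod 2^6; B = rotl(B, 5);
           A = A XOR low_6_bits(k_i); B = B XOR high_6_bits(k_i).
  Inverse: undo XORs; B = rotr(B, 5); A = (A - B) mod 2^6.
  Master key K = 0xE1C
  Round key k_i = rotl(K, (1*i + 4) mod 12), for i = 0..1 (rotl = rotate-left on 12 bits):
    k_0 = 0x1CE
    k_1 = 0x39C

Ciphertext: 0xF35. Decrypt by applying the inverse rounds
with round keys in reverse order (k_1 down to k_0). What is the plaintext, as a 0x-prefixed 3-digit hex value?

0x1A1

s_0 = ciphertext = 0xF35
s_1 = InvRound(s_0, k_1) = 0xA77
s_2 = InvRound(s_1, k_0) = 0x1A1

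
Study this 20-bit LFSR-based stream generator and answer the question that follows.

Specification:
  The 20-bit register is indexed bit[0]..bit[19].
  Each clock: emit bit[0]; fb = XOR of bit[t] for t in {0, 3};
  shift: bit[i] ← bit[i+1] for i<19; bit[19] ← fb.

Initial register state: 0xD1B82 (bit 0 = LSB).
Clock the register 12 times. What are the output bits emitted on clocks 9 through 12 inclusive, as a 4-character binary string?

reg_0 = 0xD1B82
clock 1: out=0, reg = 0x68DC1
clock 2: out=1, reg = 0xB46E0
clock 3: out=0, reg = 0x5A370
clock 4: out=0, reg = 0x2D1B8
clock 5: out=0, reg = 0x968DC
clock 6: out=0, reg = 0xCB46E
clock 7: out=0, reg = 0xE5A37
clock 8: out=1, reg = 0xF2D1B
clock 9: out=1, reg = 0x7968D
clock 10: out=1, reg = 0x3CB46
clock 11: out=0, reg = 0x1E5A3
clock 12: out=1, reg = 0x8F2D1

1101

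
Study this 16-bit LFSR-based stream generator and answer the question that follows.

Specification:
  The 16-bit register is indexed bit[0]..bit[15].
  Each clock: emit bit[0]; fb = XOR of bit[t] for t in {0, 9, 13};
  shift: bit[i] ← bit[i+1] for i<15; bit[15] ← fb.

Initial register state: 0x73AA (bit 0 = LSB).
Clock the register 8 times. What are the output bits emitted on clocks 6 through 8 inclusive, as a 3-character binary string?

reg_0 = 0x73AA
clock 1: out=0, reg = 0x39D5
clock 2: out=1, reg = 0x1CEA
clock 3: out=0, reg = 0x0E75
clock 4: out=1, reg = 0x073A
clock 5: out=0, reg = 0x839D
clock 6: out=1, reg = 0x41CE
clock 7: out=0, reg = 0x20E7
clock 8: out=1, reg = 0x1073

101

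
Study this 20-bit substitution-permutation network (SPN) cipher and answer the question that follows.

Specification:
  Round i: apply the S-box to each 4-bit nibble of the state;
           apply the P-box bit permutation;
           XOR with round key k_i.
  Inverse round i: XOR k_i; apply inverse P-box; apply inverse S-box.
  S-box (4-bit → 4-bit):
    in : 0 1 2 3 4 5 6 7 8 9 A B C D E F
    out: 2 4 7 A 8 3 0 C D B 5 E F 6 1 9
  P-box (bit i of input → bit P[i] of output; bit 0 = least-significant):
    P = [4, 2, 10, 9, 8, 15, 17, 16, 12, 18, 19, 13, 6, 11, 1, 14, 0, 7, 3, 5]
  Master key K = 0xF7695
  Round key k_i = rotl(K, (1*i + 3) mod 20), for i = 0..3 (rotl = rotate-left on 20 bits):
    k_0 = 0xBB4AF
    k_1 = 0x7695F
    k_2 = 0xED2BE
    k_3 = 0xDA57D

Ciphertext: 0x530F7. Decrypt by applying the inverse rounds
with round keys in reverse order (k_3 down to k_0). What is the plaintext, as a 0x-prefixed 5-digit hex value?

s_0 = ciphertext = 0x530F7
s_1 = InvRound(s_0, k_3) = 0xD1A51
s_2 = InvRound(s_1, k_2) = 0xCC6B0
s_3 = InvRound(s_2, k_1) = 0xC27CB
s_4 = InvRound(s_3, k_0) = 0x4E5C3

0x4E5C3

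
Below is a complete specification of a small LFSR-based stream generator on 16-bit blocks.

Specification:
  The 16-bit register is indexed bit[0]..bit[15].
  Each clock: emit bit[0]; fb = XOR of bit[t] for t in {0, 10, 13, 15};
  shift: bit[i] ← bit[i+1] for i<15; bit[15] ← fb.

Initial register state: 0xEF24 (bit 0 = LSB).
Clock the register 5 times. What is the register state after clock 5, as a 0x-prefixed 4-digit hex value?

0xFF79

reg_0 = 0xEF24
clock 1: out=0, reg = 0xF792
clock 2: out=0, reg = 0xFBC9
clock 3: out=1, reg = 0xFDE4
clock 4: out=0, reg = 0xFEF2
clock 5: out=0, reg = 0xFF79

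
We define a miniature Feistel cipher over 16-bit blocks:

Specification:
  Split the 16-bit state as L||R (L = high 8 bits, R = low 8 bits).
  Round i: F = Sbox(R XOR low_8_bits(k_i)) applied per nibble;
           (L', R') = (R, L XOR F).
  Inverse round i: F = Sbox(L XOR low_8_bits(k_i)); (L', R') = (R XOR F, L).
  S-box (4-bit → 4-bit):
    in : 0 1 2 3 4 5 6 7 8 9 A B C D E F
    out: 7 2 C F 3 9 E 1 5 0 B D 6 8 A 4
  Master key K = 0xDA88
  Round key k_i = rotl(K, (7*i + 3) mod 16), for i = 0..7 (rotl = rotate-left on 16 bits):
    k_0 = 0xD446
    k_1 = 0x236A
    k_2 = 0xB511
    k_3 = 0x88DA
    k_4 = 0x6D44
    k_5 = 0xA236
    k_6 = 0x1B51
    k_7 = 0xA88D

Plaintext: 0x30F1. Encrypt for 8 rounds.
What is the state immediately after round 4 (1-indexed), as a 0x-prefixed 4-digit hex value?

s_0 = plaintext = 0x30F1
s_1 = Round(s_0, k_0) = 0xF1E1
s_2 = Round(s_1, k_1) = 0xE1AC
s_3 = Round(s_2, k_2) = 0xAC39
s_4 = Round(s_3, k_3) = 0x3903
s_5 = Round(s_4, k_4) = 0x0308
s_6 = Round(s_5, k_5) = 0x08F9
s_7 = Round(s_6, k_6) = 0xF9BD
s_8 = Round(s_7, k_7) = 0xBD0E

0x3903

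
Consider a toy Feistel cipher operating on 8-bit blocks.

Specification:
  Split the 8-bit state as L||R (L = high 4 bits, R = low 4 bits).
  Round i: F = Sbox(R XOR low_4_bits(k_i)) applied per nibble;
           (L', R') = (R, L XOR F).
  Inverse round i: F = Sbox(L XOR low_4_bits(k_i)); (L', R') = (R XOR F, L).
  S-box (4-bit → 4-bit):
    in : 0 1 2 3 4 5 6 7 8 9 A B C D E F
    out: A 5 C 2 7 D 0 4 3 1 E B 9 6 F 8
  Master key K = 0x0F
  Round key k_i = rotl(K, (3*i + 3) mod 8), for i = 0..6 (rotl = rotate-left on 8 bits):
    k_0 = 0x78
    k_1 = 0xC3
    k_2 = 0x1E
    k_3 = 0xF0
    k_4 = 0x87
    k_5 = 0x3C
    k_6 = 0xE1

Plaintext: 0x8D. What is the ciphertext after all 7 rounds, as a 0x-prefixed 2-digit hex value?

0xE0

s_0 = plaintext = 0x8D
s_1 = Round(s_0, k_0) = 0xD5
s_2 = Round(s_1, k_1) = 0x5D
s_3 = Round(s_2, k_2) = 0xD7
s_4 = Round(s_3, k_3) = 0x79
s_5 = Round(s_4, k_4) = 0x98
s_6 = Round(s_5, k_5) = 0x8E
s_7 = Round(s_6, k_6) = 0xE0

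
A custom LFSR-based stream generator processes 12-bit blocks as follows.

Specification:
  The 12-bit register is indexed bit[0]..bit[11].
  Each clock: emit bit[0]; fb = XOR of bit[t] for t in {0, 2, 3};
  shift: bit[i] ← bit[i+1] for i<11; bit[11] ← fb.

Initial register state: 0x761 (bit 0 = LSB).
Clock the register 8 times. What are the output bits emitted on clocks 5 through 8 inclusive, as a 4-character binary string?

reg_0 = 0x761
clock 1: out=1, reg = 0xBB0
clock 2: out=0, reg = 0x5D8
clock 3: out=0, reg = 0xAEC
clock 4: out=0, reg = 0x576
clock 5: out=0, reg = 0xABB
clock 6: out=1, reg = 0x55D
clock 7: out=1, reg = 0xAAE
clock 8: out=0, reg = 0x557

0110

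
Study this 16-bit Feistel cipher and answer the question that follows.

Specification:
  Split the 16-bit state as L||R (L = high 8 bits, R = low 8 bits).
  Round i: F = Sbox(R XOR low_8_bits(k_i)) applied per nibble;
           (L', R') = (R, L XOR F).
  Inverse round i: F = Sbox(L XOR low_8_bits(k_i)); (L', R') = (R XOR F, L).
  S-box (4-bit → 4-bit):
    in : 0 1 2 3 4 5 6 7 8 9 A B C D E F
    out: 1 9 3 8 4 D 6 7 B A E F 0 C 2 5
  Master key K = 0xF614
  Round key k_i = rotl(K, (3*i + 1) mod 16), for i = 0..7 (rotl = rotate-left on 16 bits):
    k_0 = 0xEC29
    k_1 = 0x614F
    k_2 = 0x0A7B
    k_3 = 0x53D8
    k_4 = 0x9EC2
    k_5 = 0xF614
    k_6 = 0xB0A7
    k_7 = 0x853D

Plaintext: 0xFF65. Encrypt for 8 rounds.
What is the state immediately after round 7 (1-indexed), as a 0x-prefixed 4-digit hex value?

s_0 = plaintext = 0xFF65
s_1 = Round(s_0, k_0) = 0x65BF
s_2 = Round(s_1, k_1) = 0xBF34
s_3 = Round(s_2, k_2) = 0x34FA
s_4 = Round(s_3, k_3) = 0xFA07
s_5 = Round(s_4, k_4) = 0x07F7
s_6 = Round(s_5, k_5) = 0xF72F
s_7 = Round(s_6, k_6) = 0x2F4C
s_8 = Round(s_7, k_7) = 0x4C56

0x2F4C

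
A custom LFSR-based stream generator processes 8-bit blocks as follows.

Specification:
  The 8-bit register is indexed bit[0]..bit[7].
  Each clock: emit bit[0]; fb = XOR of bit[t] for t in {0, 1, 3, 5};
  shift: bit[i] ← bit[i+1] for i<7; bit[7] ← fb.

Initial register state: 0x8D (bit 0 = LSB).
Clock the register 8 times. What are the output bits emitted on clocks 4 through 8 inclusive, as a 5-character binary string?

reg_0 = 0x8D
clock 1: out=1, reg = 0x46
clock 2: out=0, reg = 0xA3
clock 3: out=1, reg = 0xD1
clock 4: out=1, reg = 0xE8
clock 5: out=0, reg = 0x74
clock 6: out=0, reg = 0xBA
clock 7: out=0, reg = 0xDD
clock 8: out=1, reg = 0x6E

10001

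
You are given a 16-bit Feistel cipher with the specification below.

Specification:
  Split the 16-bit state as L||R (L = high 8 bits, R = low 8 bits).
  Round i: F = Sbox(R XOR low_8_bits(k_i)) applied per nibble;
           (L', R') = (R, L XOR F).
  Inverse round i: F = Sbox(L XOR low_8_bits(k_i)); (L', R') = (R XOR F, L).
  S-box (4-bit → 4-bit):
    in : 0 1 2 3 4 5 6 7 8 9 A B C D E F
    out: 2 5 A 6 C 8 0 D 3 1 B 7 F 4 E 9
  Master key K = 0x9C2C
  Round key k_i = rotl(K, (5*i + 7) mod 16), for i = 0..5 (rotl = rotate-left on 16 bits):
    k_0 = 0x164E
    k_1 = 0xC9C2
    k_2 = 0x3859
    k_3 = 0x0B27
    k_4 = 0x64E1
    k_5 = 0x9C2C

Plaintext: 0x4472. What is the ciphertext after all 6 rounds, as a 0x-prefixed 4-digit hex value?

s_0 = plaintext = 0x4472
s_1 = Round(s_0, k_0) = 0x722B
s_2 = Round(s_1, k_1) = 0x2B93
s_3 = Round(s_2, k_2) = 0x93D0
s_4 = Round(s_3, k_3) = 0xD00E
s_5 = Round(s_4, k_4) = 0x0E39
s_6 = Round(s_5, k_5) = 0x3956

0x3956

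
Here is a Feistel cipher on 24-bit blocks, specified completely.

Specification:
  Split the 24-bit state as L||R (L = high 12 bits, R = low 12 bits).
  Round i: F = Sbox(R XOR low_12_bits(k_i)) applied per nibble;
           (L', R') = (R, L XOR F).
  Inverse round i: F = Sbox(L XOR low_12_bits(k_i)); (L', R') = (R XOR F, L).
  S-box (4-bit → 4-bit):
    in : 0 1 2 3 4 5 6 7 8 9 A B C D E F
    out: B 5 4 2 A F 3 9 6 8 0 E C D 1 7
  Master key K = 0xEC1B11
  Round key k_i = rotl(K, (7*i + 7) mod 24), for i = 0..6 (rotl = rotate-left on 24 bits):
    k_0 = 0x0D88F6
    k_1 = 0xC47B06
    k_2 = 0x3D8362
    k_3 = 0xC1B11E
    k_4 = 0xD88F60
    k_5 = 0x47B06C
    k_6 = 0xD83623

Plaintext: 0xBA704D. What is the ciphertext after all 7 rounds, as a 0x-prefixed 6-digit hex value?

s_0 = plaintext = 0xBA704D
s_1 = Round(s_0, k_0) = 0x04DD49
s_2 = Round(s_1, k_1) = 0xD493EA
s_3 = Round(s_2, k_2) = 0x3EA62F
s_4 = Round(s_3, k_3) = 0x62FACF
s_5 = Round(s_4, k_4) = 0xACF928
s_6 = Round(s_5, k_5) = 0x928265
s_7 = Round(s_6, k_6) = 0x26538B

0x26538B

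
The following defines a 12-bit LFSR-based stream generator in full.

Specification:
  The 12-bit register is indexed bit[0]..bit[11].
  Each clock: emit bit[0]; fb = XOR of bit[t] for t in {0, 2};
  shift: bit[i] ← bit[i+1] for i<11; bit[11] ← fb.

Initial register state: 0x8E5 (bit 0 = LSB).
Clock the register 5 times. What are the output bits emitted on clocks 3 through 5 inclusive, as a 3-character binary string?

100

reg_0 = 0x8E5
clock 1: out=1, reg = 0x472
clock 2: out=0, reg = 0x239
clock 3: out=1, reg = 0x91C
clock 4: out=0, reg = 0xC8E
clock 5: out=0, reg = 0xE47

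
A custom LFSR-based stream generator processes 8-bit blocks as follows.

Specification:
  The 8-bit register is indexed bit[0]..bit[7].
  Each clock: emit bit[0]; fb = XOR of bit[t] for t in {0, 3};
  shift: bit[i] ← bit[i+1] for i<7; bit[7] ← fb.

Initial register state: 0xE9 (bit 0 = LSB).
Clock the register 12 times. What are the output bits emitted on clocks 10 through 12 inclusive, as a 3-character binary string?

010

reg_0 = 0xE9
clock 1: out=1, reg = 0x74
clock 2: out=0, reg = 0x3A
clock 3: out=0, reg = 0x9D
clock 4: out=1, reg = 0x4E
clock 5: out=0, reg = 0xA7
clock 6: out=1, reg = 0xD3
clock 7: out=1, reg = 0xE9
clock 8: out=1, reg = 0x74
clock 9: out=0, reg = 0x3A
clock 10: out=0, reg = 0x9D
clock 11: out=1, reg = 0x4E
clock 12: out=0, reg = 0xA7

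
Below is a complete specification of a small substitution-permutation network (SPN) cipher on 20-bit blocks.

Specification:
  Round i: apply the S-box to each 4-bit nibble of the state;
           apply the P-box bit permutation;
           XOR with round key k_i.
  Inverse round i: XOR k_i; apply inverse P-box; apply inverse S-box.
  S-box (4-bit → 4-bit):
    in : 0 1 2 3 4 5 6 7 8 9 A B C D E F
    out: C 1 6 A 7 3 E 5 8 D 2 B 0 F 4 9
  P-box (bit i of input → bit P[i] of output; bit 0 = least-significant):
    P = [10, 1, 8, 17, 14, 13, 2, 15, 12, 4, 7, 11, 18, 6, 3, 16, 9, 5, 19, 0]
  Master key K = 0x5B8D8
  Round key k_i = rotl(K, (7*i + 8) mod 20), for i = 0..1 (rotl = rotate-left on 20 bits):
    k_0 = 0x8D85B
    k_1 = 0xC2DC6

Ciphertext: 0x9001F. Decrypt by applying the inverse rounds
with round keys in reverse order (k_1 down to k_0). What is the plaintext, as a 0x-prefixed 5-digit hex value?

s_0 = ciphertext = 0x9001F
s_1 = InvRound(s_0, k_1) = 0x8D6A7
s_2 = InvRound(s_1, k_0) = 0x526E1

0x526E1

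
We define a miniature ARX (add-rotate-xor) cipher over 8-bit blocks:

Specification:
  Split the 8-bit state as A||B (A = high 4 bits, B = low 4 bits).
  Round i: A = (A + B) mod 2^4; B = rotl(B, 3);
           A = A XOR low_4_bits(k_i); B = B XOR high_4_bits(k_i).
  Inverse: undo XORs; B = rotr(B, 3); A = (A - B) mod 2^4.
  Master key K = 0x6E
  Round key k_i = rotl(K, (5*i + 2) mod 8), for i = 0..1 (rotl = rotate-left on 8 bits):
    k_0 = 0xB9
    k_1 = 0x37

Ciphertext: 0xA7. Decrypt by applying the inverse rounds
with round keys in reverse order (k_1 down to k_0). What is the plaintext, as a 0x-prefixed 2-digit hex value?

0x66

s_0 = ciphertext = 0xA7
s_1 = InvRound(s_0, k_1) = 0x58
s_2 = InvRound(s_1, k_0) = 0x66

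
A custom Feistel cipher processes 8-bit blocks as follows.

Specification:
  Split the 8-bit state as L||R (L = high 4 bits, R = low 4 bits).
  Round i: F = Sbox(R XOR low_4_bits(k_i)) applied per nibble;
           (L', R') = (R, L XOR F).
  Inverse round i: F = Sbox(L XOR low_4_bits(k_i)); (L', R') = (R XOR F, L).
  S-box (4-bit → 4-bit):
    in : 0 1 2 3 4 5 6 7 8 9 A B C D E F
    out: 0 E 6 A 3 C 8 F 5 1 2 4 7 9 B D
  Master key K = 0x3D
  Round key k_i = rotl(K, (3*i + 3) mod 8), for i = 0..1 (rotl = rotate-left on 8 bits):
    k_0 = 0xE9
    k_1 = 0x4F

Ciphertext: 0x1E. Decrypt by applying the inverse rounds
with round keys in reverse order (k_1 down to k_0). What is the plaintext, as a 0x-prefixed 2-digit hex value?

0x65

s_0 = ciphertext = 0x1E
s_1 = InvRound(s_0, k_1) = 0x51
s_2 = InvRound(s_1, k_0) = 0x65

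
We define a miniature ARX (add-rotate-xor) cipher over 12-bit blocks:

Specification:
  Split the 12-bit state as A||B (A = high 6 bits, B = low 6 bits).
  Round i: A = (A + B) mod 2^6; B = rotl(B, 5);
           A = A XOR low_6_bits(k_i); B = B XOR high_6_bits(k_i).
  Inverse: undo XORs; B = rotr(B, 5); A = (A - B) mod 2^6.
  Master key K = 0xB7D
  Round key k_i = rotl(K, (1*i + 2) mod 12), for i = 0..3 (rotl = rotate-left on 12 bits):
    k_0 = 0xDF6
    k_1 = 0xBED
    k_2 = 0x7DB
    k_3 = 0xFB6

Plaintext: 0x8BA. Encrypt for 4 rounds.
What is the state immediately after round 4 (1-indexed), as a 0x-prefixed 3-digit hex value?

0x73F

s_0 = plaintext = 0x8BA
s_1 = Round(s_0, k_0) = 0xAAA
s_2 = Round(s_1, k_1) = 0xE7A
s_3 = Round(s_2, k_2) = 0xA02
s_4 = Round(s_3, k_3) = 0x73F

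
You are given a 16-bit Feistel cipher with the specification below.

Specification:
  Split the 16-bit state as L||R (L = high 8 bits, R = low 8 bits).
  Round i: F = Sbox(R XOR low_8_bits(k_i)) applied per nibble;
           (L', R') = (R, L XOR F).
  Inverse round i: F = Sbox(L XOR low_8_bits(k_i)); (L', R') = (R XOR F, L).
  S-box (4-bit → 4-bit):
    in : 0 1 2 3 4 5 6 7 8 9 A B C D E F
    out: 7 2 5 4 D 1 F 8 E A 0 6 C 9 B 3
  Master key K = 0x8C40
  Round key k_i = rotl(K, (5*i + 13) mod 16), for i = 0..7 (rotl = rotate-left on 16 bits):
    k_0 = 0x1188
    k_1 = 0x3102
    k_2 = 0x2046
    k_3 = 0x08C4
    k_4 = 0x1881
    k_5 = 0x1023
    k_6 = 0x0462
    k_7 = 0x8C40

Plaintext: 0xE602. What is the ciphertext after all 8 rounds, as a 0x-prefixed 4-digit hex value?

0x32CA

s_0 = plaintext = 0xE602
s_1 = Round(s_0, k_0) = 0x0206
s_2 = Round(s_1, k_1) = 0x067F
s_3 = Round(s_2, k_2) = 0x7F4C
s_4 = Round(s_3, k_3) = 0x4C91
s_5 = Round(s_4, k_4) = 0x916B
s_6 = Round(s_5, k_5) = 0x6B4F
s_7 = Round(s_6, k_6) = 0x4F32
s_8 = Round(s_7, k_7) = 0x32CA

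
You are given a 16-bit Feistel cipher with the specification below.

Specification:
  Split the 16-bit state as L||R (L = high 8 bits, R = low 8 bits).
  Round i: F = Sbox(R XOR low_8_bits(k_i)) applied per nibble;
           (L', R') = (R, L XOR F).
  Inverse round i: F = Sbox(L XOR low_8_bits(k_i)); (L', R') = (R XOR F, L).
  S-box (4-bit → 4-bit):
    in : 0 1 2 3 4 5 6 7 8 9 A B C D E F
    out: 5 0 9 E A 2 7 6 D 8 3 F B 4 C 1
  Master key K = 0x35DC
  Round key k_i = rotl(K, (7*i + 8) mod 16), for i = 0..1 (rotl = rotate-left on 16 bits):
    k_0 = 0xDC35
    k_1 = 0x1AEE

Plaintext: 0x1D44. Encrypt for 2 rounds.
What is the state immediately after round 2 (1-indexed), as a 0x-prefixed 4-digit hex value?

0x7DCA

s_0 = plaintext = 0x1D44
s_1 = Round(s_0, k_0) = 0x447D
s_2 = Round(s_1, k_1) = 0x7DCA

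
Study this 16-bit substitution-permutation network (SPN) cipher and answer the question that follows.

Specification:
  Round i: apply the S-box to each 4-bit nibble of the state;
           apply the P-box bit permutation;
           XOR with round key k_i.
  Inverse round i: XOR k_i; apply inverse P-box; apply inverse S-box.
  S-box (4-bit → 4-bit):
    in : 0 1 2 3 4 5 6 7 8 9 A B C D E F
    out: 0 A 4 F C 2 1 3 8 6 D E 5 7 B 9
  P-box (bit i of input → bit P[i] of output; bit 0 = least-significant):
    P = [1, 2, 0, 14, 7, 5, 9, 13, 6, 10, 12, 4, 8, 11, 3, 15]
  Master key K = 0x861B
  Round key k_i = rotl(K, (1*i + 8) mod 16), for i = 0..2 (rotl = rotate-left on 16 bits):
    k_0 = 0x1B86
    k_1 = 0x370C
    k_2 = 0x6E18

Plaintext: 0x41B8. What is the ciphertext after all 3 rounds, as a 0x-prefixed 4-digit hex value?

0x2F93

s_0 = plaintext = 0x41B8
s_1 = Round(s_0, k_0) = 0xFDBE
s_2 = Round(s_1, k_1) = 0xC06A
s_3 = Round(s_2, k_2) = 0x2F93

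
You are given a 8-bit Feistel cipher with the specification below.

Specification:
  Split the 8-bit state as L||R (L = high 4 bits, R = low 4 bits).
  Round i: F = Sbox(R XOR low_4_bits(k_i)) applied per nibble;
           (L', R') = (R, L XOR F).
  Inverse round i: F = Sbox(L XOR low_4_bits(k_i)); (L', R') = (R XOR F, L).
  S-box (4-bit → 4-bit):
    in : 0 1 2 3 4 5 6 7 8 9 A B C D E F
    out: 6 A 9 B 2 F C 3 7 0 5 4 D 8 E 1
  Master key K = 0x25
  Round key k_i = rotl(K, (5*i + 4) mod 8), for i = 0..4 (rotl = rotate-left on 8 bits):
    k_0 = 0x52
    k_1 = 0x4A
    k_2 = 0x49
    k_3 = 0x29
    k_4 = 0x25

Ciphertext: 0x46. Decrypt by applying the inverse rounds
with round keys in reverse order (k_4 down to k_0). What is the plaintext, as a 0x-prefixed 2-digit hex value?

0x2A

s_0 = ciphertext = 0x46
s_1 = InvRound(s_0, k_4) = 0xC4
s_2 = InvRound(s_1, k_3) = 0xBC
s_3 = InvRound(s_2, k_2) = 0x5B
s_4 = InvRound(s_3, k_1) = 0xA5
s_5 = InvRound(s_4, k_0) = 0x2A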